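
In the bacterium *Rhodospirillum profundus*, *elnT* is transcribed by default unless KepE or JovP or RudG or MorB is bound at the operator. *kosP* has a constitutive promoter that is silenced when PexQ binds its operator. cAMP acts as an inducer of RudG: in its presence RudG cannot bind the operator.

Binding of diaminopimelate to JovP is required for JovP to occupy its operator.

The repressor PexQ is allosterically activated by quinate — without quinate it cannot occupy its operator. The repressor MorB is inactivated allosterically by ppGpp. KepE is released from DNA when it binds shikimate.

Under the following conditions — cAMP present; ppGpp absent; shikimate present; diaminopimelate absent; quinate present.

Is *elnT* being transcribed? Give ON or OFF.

OFF

Shikimate is present, so KepE is inactive.
Diaminopimelate is absent, so JovP is inactive.
cAMP is present, so RudG is inactive.
ppGpp is absent, so MorB is active.
With repressor MorB bound, *elnT* is not transcribed.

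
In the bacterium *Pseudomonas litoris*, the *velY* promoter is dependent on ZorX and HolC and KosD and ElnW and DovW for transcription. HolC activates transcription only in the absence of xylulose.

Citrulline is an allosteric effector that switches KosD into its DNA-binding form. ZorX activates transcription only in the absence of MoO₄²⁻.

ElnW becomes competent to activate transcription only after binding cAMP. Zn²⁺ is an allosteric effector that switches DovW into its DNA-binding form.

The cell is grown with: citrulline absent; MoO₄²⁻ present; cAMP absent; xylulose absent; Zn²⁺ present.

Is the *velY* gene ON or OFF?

OFF

MoO₄²⁻ is present, so ZorX is inactive.
Xylulose is absent, so HolC is active.
Citrulline is absent, so KosD is inactive.
cAMP is absent, so ElnW is inactive.
Zn²⁺ is present, so DovW is active.
Required activator ZorX is absent, so *velY* is not transcribed.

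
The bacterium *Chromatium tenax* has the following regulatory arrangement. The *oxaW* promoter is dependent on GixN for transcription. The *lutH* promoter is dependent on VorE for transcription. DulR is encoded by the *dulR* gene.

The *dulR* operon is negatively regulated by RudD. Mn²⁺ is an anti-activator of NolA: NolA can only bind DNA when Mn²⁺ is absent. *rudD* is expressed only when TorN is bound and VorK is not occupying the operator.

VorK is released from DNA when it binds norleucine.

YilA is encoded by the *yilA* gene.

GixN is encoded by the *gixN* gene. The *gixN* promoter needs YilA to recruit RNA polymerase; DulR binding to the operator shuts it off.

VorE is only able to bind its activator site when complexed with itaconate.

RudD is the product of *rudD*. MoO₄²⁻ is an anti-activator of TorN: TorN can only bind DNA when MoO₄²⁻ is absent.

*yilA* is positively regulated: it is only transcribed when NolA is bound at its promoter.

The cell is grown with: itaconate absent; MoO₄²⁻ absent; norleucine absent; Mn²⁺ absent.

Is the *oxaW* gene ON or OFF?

OFF

Norleucine is absent, so VorK is active.
MoO₄²⁻ is absent, so TorN is active.
With repressor VorK bound, *rudD* is not transcribed.
So RudD is not produced.
With no repressor bound, *dulR* is transcribed.
So DulR is produced and active.
Mn²⁺ is absent, so NolA is active.
No repressor is bound and NolA is active, so *yilA* is transcribed.
So YilA is produced and active.
With repressor DulR bound, *gixN* is not transcribed.
So GixN is not produced.
Required activator GixN is absent, so *oxaW* is not transcribed.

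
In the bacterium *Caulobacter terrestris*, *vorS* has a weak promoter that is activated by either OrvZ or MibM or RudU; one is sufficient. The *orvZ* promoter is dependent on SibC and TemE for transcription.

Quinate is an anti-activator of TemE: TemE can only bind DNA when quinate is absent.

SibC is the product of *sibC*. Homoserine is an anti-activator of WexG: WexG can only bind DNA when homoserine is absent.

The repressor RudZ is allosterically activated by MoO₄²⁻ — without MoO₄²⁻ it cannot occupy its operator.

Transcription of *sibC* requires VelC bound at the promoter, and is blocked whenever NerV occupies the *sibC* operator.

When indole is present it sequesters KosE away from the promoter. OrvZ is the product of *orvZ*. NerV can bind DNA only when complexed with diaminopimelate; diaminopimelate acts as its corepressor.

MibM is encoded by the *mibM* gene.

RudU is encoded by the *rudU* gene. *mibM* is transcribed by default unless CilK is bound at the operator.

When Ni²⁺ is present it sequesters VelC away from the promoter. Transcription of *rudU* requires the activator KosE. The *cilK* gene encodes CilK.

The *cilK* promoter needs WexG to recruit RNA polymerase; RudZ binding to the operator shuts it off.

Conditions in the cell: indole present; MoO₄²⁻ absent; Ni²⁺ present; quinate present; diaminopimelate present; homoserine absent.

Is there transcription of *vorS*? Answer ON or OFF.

Diaminopimelate is present, so NerV is active.
Ni²⁺ is present, so VelC is inactive.
With repressor NerV bound, *sibC* is not transcribed.
So SibC is not produced.
Quinate is present, so TemE is inactive.
Required activator SibC is absent, so *orvZ* is not transcribed.
So OrvZ is not produced.
Homoserine is absent, so WexG is active.
MoO₄²⁻ is absent, so RudZ is inactive.
No repressor is bound and WexG is active, so *cilK* is transcribed.
So CilK is produced and active.
With repressor CilK bound, *mibM* is not transcribed.
So MibM is not produced.
Indole is present, so KosE is inactive.
Required activator KosE is absent, so *rudU* is not transcribed.
So RudU is not produced.
No activator is available at the *vorS* promoter, so *vorS* is not transcribed.

OFF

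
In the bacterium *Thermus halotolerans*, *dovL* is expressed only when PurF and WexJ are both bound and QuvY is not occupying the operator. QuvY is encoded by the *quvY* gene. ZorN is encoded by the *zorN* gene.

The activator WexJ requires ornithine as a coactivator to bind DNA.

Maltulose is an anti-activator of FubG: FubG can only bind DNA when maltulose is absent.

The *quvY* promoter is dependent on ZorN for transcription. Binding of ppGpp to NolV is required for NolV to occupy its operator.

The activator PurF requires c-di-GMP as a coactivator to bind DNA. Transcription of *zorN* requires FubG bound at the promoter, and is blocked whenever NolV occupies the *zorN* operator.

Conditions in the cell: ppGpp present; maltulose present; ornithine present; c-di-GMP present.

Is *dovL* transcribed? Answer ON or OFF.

ON

c-di-GMP is present, so PurF is active.
Ornithine is present, so WexJ is active.
ppGpp is present, so NolV is active.
Maltulose is present, so FubG is inactive.
With repressor NolV bound, *zorN* is not transcribed.
So ZorN is not produced.
Required activator ZorN is absent, so *quvY* is not transcribed.
So QuvY is not produced.
No repressor is bound and PurF and WexJ are active, so *dovL* is transcribed.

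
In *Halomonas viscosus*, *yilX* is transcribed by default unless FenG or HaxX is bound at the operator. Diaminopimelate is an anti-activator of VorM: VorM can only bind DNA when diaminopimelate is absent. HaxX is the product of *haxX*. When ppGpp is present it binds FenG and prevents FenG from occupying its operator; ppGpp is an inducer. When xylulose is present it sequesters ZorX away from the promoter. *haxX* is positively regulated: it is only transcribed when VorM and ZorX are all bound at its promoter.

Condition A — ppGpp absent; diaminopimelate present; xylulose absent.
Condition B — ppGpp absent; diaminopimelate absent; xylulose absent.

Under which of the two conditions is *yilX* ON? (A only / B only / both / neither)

neither

Condition A:
ppGpp is absent, so FenG is active.
Diaminopimelate is present, so VorM is inactive.
Xylulose is absent, so ZorX is active.
Required activator VorM is absent, so *haxX* is not transcribed.
So HaxX is not produced.
With repressor FenG bound, *yilX* is not transcribed.
→ *yilX* is OFF in A.
Condition B:
ppGpp is absent, so FenG is active.
Diaminopimelate is absent, so VorM is active.
Xylulose is absent, so ZorX is active.
No repressor is bound and VorM and ZorX are active, so *haxX* is transcribed.
So HaxX is produced and active.
With repressor FenG bound, *yilX* is not transcribed.
→ *yilX* is OFF in B.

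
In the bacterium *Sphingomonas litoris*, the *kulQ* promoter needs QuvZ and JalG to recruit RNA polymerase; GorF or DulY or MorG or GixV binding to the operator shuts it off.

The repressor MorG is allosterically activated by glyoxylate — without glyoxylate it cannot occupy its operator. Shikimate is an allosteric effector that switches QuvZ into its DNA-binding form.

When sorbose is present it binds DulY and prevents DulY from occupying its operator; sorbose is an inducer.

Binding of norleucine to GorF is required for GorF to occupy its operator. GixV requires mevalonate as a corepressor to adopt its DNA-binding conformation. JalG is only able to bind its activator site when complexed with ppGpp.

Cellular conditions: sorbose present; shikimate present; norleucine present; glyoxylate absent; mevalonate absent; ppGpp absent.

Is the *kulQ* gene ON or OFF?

OFF

Norleucine is present, so GorF is active.
Shikimate is present, so QuvZ is active.
Sorbose is present, so DulY is inactive.
Glyoxylate is absent, so MorG is inactive.
ppGpp is absent, so JalG is inactive.
Mevalonate is absent, so GixV is inactive.
With repressor GorF bound, *kulQ* is not transcribed.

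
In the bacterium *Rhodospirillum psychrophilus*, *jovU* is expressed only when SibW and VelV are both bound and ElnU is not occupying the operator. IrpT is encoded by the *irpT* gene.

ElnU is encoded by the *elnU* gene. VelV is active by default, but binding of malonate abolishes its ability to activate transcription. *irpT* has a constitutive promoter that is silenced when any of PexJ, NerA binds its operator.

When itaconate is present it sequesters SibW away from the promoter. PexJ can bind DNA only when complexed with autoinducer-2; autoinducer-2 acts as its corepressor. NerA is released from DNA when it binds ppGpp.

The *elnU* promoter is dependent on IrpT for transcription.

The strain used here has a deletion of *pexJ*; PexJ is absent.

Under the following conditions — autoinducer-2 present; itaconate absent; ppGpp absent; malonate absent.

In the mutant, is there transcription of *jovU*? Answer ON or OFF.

PexJ is non-functional in this strain, so it has no effect.
ppGpp is absent, so NerA is active.
With repressor NerA bound, *irpT* is not transcribed.
So IrpT is not produced.
Required activator IrpT is absent, so *elnU* is not transcribed.
So ElnU is not produced.
Itaconate is absent, so SibW is active.
Malonate is absent, so VelV is active.
No repressor is bound and SibW and VelV are active, so *jovU* is transcribed.

ON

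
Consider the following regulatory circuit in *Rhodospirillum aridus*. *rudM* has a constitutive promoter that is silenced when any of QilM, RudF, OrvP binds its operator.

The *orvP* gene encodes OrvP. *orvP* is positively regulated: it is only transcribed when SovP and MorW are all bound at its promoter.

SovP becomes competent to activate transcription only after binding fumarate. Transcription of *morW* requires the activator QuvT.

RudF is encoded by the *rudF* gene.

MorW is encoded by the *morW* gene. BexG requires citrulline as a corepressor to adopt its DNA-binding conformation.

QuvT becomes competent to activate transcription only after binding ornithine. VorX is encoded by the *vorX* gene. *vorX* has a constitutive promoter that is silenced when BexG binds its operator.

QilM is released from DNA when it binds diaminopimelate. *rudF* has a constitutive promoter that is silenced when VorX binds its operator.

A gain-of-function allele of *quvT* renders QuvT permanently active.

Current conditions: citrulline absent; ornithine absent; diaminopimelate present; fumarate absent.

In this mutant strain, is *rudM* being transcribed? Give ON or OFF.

Diaminopimelate is present, so QilM is inactive.
Citrulline is absent, so BexG is inactive.
With no repressor bound, *vorX* is transcribed.
So VorX is produced and active.
With repressor VorX bound, *rudF* is not transcribed.
So RudF is not produced.
Fumarate is absent, so SovP is inactive.
QuvT is constitutively active in this strain.
No repressor is bound and QuvT is active, so *morW* is transcribed.
So MorW is produced and active.
Required activator SovP is absent, so *orvP* is not transcribed.
So OrvP is not produced.
With no repressor bound, *rudM* is transcribed.

ON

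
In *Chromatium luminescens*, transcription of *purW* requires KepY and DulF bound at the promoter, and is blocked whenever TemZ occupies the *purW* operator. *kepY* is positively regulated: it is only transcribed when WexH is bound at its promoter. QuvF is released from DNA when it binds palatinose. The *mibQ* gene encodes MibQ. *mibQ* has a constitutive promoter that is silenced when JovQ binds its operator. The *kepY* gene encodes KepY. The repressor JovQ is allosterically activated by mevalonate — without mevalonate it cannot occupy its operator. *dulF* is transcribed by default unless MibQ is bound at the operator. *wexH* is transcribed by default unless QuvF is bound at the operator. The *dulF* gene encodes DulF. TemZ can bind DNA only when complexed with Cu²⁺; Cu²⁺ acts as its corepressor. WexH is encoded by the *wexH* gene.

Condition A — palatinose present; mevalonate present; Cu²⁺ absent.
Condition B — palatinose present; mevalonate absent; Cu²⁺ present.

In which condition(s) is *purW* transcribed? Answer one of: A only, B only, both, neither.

A only

Condition A:
Palatinose is present, so QuvF is inactive.
With no repressor bound, *wexH* is transcribed.
So WexH is produced and active.
No repressor is bound and WexH is active, so *kepY* is transcribed.
So KepY is produced and active.
Mevalonate is present, so JovQ is active.
With repressor JovQ bound, *mibQ* is not transcribed.
So MibQ is not produced.
With no repressor bound, *dulF* is transcribed.
So DulF is produced and active.
Cu²⁺ is absent, so TemZ is inactive.
No repressor is bound and KepY and DulF are active, so *purW* is transcribed.
→ *purW* is ON in A.
Condition B:
Palatinose is present, so QuvF is inactive.
With no repressor bound, *wexH* is transcribed.
So WexH is produced and active.
No repressor is bound and WexH is active, so *kepY* is transcribed.
So KepY is produced and active.
Mevalonate is absent, so JovQ is inactive.
With no repressor bound, *mibQ* is transcribed.
So MibQ is produced and active.
With repressor MibQ bound, *dulF* is not transcribed.
So DulF is not produced.
Cu²⁺ is present, so TemZ is active.
With repressor TemZ bound, *purW* is not transcribed.
→ *purW* is OFF in B.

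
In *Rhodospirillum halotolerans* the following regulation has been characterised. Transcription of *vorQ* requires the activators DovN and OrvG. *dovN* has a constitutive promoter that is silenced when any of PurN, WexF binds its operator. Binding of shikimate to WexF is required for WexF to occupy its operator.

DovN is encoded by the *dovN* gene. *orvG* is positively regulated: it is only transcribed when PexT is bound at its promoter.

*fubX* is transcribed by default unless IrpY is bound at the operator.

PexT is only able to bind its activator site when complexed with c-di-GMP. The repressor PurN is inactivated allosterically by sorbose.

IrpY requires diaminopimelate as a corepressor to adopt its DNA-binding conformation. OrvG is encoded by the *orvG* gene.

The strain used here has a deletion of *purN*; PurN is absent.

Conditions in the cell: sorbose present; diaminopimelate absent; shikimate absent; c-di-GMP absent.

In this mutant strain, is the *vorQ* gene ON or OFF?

PurN is non-functional in this strain, so it has no effect.
Shikimate is absent, so WexF is inactive.
With no repressor bound, *dovN* is transcribed.
So DovN is produced and active.
c-di-GMP is absent, so PexT is inactive.
Required activator PexT is absent, so *orvG* is not transcribed.
So OrvG is not produced.
Required activator OrvG is absent, so *vorQ* is not transcribed.

OFF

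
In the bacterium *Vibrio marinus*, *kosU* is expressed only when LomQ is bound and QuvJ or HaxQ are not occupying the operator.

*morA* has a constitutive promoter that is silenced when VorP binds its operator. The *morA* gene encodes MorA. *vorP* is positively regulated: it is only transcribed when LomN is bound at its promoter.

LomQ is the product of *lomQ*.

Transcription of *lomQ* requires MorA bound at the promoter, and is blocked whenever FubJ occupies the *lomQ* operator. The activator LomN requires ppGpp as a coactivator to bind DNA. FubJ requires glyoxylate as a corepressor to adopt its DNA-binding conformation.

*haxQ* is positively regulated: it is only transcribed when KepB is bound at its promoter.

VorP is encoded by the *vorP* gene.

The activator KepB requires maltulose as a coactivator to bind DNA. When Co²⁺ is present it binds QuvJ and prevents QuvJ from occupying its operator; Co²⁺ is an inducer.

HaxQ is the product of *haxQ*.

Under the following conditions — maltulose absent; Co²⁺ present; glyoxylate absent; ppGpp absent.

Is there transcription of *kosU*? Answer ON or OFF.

ON

Co²⁺ is present, so QuvJ is inactive.
Glyoxylate is absent, so FubJ is inactive.
ppGpp is absent, so LomN is inactive.
Required activator LomN is absent, so *vorP* is not transcribed.
So VorP is not produced.
With no repressor bound, *morA* is transcribed.
So MorA is produced and active.
No repressor is bound and MorA is active, so *lomQ* is transcribed.
So LomQ is produced and active.
Maltulose is absent, so KepB is inactive.
Required activator KepB is absent, so *haxQ* is not transcribed.
So HaxQ is not produced.
No repressor is bound and LomQ is active, so *kosU* is transcribed.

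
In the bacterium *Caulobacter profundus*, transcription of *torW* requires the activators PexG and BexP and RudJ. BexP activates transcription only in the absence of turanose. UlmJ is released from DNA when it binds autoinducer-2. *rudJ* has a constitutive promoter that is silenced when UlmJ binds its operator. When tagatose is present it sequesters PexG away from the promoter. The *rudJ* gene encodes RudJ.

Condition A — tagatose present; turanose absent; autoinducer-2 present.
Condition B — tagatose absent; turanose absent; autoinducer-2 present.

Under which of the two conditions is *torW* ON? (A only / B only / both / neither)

B only

Condition A:
Tagatose is present, so PexG is inactive.
Turanose is absent, so BexP is active.
Autoinducer-2 is present, so UlmJ is inactive.
With no repressor bound, *rudJ* is transcribed.
So RudJ is produced and active.
Required activator PexG is absent, so *torW* is not transcribed.
→ *torW* is OFF in A.
Condition B:
Tagatose is absent, so PexG is active.
Turanose is absent, so BexP is active.
Autoinducer-2 is present, so UlmJ is inactive.
With no repressor bound, *rudJ* is transcribed.
So RudJ is produced and active.
No repressor is bound and PexG and BexP and RudJ are active, so *torW* is transcribed.
→ *torW* is ON in B.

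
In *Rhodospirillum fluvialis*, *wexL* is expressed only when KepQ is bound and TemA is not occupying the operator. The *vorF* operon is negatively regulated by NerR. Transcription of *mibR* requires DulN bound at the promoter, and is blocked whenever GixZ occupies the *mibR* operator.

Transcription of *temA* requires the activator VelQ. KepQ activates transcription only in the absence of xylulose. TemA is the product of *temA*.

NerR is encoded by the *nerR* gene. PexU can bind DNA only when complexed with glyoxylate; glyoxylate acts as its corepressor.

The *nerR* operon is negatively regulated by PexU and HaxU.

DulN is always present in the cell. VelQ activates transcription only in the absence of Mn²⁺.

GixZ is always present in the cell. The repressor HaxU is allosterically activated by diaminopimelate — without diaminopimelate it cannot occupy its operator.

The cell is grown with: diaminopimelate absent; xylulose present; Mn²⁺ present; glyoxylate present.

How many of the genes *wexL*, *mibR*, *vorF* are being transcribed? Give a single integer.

Mn²⁺ is present, so VelQ is inactive.
Required activator VelQ is absent, so *temA* is not transcribed.
So TemA is not produced.
Xylulose is present, so KepQ is inactive.
Required activator KepQ is absent, so *wexL* is not transcribed.
→ *wexL* is OFF.
DulN is produced constitutively and is active.
GixZ is produced constitutively and is active.
With repressor GixZ bound, *mibR* is not transcribed.
→ *mibR* is OFF.
Glyoxylate is present, so PexU is active.
Diaminopimelate is absent, so HaxU is inactive.
With repressor PexU bound, *nerR* is not transcribed.
So NerR is not produced.
With no repressor bound, *vorF* is transcribed.
→ *vorF* is ON.
1 of the 3 genes is transcribed.

1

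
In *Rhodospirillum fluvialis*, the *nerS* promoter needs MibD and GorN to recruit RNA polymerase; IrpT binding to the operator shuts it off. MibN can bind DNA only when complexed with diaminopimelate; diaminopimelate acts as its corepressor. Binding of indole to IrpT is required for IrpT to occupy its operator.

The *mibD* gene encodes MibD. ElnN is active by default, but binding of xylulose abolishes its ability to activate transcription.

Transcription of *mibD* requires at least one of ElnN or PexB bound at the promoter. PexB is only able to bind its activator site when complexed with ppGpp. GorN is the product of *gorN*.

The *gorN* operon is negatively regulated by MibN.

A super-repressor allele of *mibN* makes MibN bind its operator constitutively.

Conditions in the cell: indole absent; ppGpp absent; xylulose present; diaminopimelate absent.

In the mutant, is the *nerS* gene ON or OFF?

OFF

Xylulose is present, so ElnN is inactive.
ppGpp is absent, so PexB is inactive.
No activator is available at the *mibD* promoter, so *mibD* is not transcribed.
So MibD is not produced.
MibN is constitutively active in this strain.
With repressor MibN bound, *gorN* is not transcribed.
So GorN is not produced.
Indole is absent, so IrpT is inactive.
Required activator MibD is absent, so *nerS* is not transcribed.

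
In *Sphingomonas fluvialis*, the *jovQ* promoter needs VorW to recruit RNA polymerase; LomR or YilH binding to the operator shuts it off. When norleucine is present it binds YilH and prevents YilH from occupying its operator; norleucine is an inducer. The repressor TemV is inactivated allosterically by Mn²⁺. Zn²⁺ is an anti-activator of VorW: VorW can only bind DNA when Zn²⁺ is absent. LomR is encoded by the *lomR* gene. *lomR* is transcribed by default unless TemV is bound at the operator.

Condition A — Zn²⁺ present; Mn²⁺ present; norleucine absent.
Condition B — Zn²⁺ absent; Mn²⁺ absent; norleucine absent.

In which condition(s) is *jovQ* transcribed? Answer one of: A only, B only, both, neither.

Condition A:
Zn²⁺ is present, so VorW is inactive.
Mn²⁺ is present, so TemV is inactive.
With no repressor bound, *lomR* is transcribed.
So LomR is produced and active.
Norleucine is absent, so YilH is active.
With repressor LomR bound, *jovQ* is not transcribed.
→ *jovQ* is OFF in A.
Condition B:
Zn²⁺ is absent, so VorW is active.
Mn²⁺ is absent, so TemV is active.
With repressor TemV bound, *lomR* is not transcribed.
So LomR is not produced.
Norleucine is absent, so YilH is active.
With repressor YilH bound, *jovQ* is not transcribed.
→ *jovQ* is OFF in B.

neither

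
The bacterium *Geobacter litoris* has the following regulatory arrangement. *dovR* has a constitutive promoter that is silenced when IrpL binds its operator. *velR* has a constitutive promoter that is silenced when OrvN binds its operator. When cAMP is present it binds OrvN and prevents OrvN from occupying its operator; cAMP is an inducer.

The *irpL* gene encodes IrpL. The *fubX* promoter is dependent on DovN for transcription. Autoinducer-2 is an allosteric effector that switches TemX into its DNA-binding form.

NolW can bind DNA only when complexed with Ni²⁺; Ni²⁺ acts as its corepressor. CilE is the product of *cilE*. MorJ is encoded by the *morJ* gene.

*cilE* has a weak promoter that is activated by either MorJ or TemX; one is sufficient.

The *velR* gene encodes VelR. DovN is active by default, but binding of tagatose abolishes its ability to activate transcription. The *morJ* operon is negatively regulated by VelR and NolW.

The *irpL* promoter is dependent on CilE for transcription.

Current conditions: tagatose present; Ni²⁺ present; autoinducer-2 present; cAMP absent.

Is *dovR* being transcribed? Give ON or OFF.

OFF

cAMP is absent, so OrvN is active.
With repressor OrvN bound, *velR* is not transcribed.
So VelR is not produced.
Ni²⁺ is present, so NolW is active.
With repressor NolW bound, *morJ* is not transcribed.
So MorJ is not produced.
Autoinducer-2 is present, so TemX is active.
Activator TemX is present, so *cilE* is transcribed.
So CilE is produced and active.
No repressor is bound and CilE is active, so *irpL* is transcribed.
So IrpL is produced and active.
With repressor IrpL bound, *dovR* is not transcribed.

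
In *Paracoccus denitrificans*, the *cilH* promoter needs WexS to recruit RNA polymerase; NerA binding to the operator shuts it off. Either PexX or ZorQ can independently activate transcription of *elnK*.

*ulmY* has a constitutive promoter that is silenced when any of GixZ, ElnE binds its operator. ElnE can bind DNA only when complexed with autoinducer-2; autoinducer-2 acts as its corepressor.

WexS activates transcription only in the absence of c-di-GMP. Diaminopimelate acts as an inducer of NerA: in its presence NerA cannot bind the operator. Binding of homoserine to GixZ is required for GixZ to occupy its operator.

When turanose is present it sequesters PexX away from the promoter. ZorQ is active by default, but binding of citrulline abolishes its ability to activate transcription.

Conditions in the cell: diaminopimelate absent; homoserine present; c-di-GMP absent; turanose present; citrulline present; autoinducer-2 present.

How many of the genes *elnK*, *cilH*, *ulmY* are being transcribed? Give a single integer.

0

Turanose is present, so PexX is inactive.
Citrulline is present, so ZorQ is inactive.
No activator is available at the *elnK* promoter, so *elnK* is not transcribed.
→ *elnK* is OFF.
c-di-GMP is absent, so WexS is active.
Diaminopimelate is absent, so NerA is active.
With repressor NerA bound, *cilH* is not transcribed.
→ *cilH* is OFF.
Homoserine is present, so GixZ is active.
Autoinducer-2 is present, so ElnE is active.
With repressor GixZ bound, *ulmY* is not transcribed.
→ *ulmY* is OFF.
0 of the 3 genes are transcribed.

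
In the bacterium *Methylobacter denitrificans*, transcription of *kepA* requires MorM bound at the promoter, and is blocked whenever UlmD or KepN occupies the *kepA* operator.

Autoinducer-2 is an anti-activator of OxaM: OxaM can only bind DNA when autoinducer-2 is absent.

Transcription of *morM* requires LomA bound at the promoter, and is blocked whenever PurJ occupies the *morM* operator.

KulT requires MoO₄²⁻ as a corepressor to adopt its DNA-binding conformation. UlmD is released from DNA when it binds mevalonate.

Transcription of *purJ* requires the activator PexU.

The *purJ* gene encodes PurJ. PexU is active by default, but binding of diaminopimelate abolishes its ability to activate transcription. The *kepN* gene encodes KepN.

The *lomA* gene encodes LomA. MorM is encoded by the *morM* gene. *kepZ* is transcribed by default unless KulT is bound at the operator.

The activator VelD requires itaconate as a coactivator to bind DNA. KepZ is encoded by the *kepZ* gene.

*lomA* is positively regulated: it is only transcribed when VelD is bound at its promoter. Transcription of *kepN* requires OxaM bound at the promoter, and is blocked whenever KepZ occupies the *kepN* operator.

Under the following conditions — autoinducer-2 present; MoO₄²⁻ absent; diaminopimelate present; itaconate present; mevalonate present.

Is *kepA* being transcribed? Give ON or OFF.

Mevalonate is present, so UlmD is inactive.
Autoinducer-2 is present, so OxaM is inactive.
MoO₄²⁻ is absent, so KulT is inactive.
With no repressor bound, *kepZ* is transcribed.
So KepZ is produced and active.
With repressor KepZ bound, *kepN* is not transcribed.
So KepN is not produced.
Itaconate is present, so VelD is active.
No repressor is bound and VelD is active, so *lomA* is transcribed.
So LomA is produced and active.
Diaminopimelate is present, so PexU is inactive.
Required activator PexU is absent, so *purJ* is not transcribed.
So PurJ is not produced.
No repressor is bound and LomA is active, so *morM* is transcribed.
So MorM is produced and active.
No repressor is bound and MorM is active, so *kepA* is transcribed.

ON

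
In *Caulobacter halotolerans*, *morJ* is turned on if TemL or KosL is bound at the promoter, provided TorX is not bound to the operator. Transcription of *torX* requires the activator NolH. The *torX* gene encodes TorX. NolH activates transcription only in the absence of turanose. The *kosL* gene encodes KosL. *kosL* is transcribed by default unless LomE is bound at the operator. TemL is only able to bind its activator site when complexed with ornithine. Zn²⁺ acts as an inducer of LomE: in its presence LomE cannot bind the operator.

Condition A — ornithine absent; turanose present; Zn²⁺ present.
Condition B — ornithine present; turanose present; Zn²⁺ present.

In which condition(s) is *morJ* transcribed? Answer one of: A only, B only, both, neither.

both

Condition A:
Ornithine is absent, so TemL is inactive.
Turanose is present, so NolH is inactive.
Required activator NolH is absent, so *torX* is not transcribed.
So TorX is not produced.
Zn²⁺ is present, so LomE is inactive.
With no repressor bound, *kosL* is transcribed.
So KosL is produced and active.
Activator KosL is present, so *morJ* is transcribed.
→ *morJ* is ON in A.
Condition B:
Ornithine is present, so TemL is active.
Turanose is present, so NolH is inactive.
Required activator NolH is absent, so *torX* is not transcribed.
So TorX is not produced.
Zn²⁺ is present, so LomE is inactive.
With no repressor bound, *kosL* is transcribed.
So KosL is produced and active.
Activator TemL is present, so *morJ* is transcribed.
→ *morJ* is ON in B.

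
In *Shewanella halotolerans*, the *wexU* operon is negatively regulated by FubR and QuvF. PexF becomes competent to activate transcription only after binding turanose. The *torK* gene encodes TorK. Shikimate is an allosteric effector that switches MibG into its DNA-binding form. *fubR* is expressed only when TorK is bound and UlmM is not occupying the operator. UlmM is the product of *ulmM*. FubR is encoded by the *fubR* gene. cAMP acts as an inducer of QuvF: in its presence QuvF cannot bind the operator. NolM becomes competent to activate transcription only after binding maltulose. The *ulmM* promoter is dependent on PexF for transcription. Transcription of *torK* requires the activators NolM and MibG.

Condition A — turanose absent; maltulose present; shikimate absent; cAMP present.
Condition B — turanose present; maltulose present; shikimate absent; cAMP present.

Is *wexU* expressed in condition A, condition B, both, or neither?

both

Condition A:
Turanose is absent, so PexF is inactive.
Required activator PexF is absent, so *ulmM* is not transcribed.
So UlmM is not produced.
Maltulose is present, so NolM is active.
Shikimate is absent, so MibG is inactive.
Required activator MibG is absent, so *torK* is not transcribed.
So TorK is not produced.
Required activator TorK is absent, so *fubR* is not transcribed.
So FubR is not produced.
cAMP is present, so QuvF is inactive.
With no repressor bound, *wexU* is transcribed.
→ *wexU* is ON in A.
Condition B:
Turanose is present, so PexF is active.
No repressor is bound and PexF is active, so *ulmM* is transcribed.
So UlmM is produced and active.
Maltulose is present, so NolM is active.
Shikimate is absent, so MibG is inactive.
Required activator MibG is absent, so *torK* is not transcribed.
So TorK is not produced.
With repressor UlmM bound, *fubR* is not transcribed.
So FubR is not produced.
cAMP is present, so QuvF is inactive.
With no repressor bound, *wexU* is transcribed.
→ *wexU* is ON in B.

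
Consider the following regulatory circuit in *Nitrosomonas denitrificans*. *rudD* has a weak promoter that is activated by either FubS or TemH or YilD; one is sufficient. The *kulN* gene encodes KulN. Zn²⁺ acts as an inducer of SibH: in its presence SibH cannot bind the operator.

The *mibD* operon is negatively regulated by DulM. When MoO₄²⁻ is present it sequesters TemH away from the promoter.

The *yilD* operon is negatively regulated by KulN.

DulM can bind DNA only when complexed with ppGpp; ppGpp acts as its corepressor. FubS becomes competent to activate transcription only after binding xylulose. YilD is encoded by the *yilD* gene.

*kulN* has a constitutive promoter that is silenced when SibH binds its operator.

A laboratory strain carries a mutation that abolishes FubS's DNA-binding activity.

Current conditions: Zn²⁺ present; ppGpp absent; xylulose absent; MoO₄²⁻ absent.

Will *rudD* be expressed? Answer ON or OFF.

FubS is non-functional in this strain, so it has no effect.
MoO₄²⁻ is absent, so TemH is active.
Zn²⁺ is present, so SibH is inactive.
With no repressor bound, *kulN* is transcribed.
So KulN is produced and active.
With repressor KulN bound, *yilD* is not transcribed.
So YilD is not produced.
Activator TemH is present, so *rudD* is transcribed.

ON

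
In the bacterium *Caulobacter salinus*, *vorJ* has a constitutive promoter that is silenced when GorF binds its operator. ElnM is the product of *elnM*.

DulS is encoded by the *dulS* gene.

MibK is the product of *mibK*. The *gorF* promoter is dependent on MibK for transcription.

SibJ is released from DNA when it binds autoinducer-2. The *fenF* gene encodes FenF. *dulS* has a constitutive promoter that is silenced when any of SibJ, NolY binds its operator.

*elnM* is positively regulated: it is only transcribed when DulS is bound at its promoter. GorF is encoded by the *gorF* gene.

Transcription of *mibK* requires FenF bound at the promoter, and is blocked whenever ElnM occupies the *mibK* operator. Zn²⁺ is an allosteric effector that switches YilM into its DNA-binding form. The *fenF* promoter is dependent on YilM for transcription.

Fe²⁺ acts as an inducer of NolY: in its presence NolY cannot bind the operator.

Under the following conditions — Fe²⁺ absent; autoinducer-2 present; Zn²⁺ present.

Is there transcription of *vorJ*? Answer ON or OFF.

Autoinducer-2 is present, so SibJ is inactive.
Fe²⁺ is absent, so NolY is active.
With repressor NolY bound, *dulS* is not transcribed.
So DulS is not produced.
Required activator DulS is absent, so *elnM* is not transcribed.
So ElnM is not produced.
Zn²⁺ is present, so YilM is active.
No repressor is bound and YilM is active, so *fenF* is transcribed.
So FenF is produced and active.
No repressor is bound and FenF is active, so *mibK* is transcribed.
So MibK is produced and active.
No repressor is bound and MibK is active, so *gorF* is transcribed.
So GorF is produced and active.
With repressor GorF bound, *vorJ* is not transcribed.

OFF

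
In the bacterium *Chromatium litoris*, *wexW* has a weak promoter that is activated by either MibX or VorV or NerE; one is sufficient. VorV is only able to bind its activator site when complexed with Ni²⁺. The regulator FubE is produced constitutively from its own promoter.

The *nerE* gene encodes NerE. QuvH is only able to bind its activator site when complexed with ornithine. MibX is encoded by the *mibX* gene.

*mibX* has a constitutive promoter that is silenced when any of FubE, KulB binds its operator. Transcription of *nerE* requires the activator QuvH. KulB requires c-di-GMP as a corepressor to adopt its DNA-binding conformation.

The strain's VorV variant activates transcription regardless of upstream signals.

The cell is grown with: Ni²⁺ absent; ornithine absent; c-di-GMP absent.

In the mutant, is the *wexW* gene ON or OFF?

FubE is produced constitutively and is active.
c-di-GMP is absent, so KulB is inactive.
With repressor FubE bound, *mibX* is not transcribed.
So MibX is not produced.
VorV is constitutively active in this strain.
Ornithine is absent, so QuvH is inactive.
Required activator QuvH is absent, so *nerE* is not transcribed.
So NerE is not produced.
Activator VorV is present, so *wexW* is transcribed.

ON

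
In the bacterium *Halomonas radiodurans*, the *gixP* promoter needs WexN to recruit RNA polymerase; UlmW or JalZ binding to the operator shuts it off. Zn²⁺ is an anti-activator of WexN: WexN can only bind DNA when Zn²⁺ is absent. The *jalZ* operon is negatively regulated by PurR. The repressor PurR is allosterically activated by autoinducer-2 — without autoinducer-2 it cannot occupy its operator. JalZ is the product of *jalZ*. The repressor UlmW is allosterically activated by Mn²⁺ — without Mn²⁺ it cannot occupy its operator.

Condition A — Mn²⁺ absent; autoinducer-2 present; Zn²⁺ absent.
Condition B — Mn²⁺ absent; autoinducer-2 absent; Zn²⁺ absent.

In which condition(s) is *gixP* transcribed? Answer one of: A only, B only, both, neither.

A only

Condition A:
Mn²⁺ is absent, so UlmW is inactive.
Autoinducer-2 is present, so PurR is active.
With repressor PurR bound, *jalZ* is not transcribed.
So JalZ is not produced.
Zn²⁺ is absent, so WexN is active.
No repressor is bound and WexN is active, so *gixP* is transcribed.
→ *gixP* is ON in A.
Condition B:
Mn²⁺ is absent, so UlmW is inactive.
Autoinducer-2 is absent, so PurR is inactive.
With no repressor bound, *jalZ* is transcribed.
So JalZ is produced and active.
Zn²⁺ is absent, so WexN is active.
With repressor JalZ bound, *gixP* is not transcribed.
→ *gixP* is OFF in B.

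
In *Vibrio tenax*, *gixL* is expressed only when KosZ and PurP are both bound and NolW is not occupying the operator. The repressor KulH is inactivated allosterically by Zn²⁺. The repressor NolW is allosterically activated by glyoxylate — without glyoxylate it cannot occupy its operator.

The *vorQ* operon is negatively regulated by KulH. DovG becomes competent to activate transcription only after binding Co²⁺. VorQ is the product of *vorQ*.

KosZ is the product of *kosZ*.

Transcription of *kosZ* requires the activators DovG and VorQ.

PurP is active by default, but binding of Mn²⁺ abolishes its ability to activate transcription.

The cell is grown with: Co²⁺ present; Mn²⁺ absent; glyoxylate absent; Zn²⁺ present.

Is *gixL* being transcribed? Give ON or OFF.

ON

Glyoxylate is absent, so NolW is inactive.
Co²⁺ is present, so DovG is active.
Zn²⁺ is present, so KulH is inactive.
With no repressor bound, *vorQ* is transcribed.
So VorQ is produced and active.
No repressor is bound and DovG and VorQ are active, so *kosZ* is transcribed.
So KosZ is produced and active.
Mn²⁺ is absent, so PurP is active.
No repressor is bound and KosZ and PurP are active, so *gixL* is transcribed.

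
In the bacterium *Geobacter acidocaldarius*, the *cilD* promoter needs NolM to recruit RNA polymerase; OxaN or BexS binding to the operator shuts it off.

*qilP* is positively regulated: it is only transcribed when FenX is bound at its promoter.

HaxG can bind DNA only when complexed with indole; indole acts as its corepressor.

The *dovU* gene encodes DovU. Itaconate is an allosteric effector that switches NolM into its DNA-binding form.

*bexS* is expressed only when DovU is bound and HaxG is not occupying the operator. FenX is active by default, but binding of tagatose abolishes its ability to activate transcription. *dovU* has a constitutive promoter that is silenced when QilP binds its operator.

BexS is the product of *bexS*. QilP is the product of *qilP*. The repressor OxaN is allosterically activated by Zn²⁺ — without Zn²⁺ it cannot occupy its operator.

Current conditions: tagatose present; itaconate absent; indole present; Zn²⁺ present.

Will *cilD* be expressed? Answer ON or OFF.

OFF

Zn²⁺ is present, so OxaN is active.
Itaconate is absent, so NolM is inactive.
Tagatose is present, so FenX is inactive.
Required activator FenX is absent, so *qilP* is not transcribed.
So QilP is not produced.
With no repressor bound, *dovU* is transcribed.
So DovU is produced and active.
Indole is present, so HaxG is active.
With repressor HaxG bound, *bexS* is not transcribed.
So BexS is not produced.
With repressor OxaN bound, *cilD* is not transcribed.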